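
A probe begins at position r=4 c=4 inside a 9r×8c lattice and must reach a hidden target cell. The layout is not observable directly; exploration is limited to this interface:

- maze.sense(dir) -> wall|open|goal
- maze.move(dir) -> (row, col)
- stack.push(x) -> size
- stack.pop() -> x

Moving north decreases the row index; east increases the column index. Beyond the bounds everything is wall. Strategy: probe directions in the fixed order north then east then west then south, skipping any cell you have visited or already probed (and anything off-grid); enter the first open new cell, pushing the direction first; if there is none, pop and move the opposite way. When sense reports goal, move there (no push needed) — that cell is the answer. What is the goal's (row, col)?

$ sense north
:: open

$ push north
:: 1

$ move north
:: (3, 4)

$ sense north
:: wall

$ sense east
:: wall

$ sense west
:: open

$ push west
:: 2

$ move west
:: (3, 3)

$ sense north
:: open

$ push north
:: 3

$ move north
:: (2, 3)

$ sense north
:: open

$ push north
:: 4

$ move north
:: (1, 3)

$ sense north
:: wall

$ sense east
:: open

$ push east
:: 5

$ move east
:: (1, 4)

$ sense north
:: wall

$ sense east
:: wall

$ pop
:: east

$ move west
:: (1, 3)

$ sense west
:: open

$ push west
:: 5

$ move west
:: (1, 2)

$ sense north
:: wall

$ sense west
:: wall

$ sense south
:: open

$ push south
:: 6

$ move south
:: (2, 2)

$ sense west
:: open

$ push west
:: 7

$ move west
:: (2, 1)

$ sense west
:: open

$ push west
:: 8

$ move west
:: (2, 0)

$ sense north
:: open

$ push north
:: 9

$ move north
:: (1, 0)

$ sense north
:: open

$ push north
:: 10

$ move north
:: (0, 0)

$ sense east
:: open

$ push east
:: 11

$ move east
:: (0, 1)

$ pop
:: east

$ move west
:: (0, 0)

$ pop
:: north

$ move south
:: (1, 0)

$ pop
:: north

$ move south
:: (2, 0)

$ sense south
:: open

$ push south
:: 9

$ move south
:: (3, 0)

$ sense east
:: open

$ push east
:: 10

$ move east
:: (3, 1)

$ sense east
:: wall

$ sense south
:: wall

$ pop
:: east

$ move west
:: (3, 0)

$ sense south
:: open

$ push south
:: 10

$ move south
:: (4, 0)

$ sense south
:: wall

$ pop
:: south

$ move north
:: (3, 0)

$ pop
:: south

$ move north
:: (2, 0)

$ pop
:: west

$ move east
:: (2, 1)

$ pop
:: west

$ move east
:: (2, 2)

$ pop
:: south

$ move north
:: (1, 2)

$ pop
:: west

$ move east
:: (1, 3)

$ pop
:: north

$ move south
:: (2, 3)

$ pop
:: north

$ move south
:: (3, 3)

$ sense south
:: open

$ push south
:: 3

$ move south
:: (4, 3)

$ sense west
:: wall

$ sense south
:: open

$ push south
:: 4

$ move south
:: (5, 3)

$ sense east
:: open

$ push east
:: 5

$ move east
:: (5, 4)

$ sense east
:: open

$ push east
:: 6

$ move east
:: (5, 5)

$ sense north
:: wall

$ sense east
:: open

$ push east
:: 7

$ move east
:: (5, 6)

$ sense north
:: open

$ push north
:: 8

$ move north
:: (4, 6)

$ sense north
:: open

$ push north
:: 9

$ move north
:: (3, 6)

$ sense north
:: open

$ push north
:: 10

$ move north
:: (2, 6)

$ sense north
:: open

$ push north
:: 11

$ move north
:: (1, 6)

$ sense north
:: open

$ push north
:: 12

$ move north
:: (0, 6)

$ sense east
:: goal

$ move east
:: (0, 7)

Answer: (0, 7)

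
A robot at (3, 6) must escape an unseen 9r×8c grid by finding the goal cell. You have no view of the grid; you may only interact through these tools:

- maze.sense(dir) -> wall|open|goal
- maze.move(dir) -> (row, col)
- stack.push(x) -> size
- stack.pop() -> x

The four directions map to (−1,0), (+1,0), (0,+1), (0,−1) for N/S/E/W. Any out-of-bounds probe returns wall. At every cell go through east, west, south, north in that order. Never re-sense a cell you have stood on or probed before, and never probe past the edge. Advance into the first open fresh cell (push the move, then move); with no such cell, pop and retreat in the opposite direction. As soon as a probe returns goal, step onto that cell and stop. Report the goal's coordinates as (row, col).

-> sense(east)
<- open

-> push(east)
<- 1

-> move(east)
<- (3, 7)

-> sense(south)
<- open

-> push(south)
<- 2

-> move(south)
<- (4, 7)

-> sense(west)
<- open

-> push(west)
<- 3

-> move(west)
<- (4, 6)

-> sense(west)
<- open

-> push(west)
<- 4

-> move(west)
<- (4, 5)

-> sense(west)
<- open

-> push(west)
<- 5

-> move(west)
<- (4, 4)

-> sense(west)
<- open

-> push(west)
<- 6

-> move(west)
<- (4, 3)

-> sense(west)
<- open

-> push(west)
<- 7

-> move(west)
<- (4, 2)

-> sense(west)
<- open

-> push(west)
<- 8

-> move(west)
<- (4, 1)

-> sense(west)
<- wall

-> sense(south)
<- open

-> push(south)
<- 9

-> move(south)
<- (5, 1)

-> sense(east)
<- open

-> push(east)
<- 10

-> move(east)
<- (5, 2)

-> sense(east)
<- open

-> push(east)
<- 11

-> move(east)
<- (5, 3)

-> sense(east)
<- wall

-> sense(south)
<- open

-> push(south)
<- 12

-> move(south)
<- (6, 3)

-> sense(east)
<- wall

-> sense(west)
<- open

-> push(west)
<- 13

-> move(west)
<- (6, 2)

-> sense(west)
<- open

-> push(west)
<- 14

-> move(west)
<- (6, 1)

-> sense(west)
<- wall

-> sense(south)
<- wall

-> pop()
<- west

-> move(east)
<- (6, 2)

-> sense(south)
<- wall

-> pop()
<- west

-> move(east)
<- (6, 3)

-> sense(south)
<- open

-> push(south)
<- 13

-> move(south)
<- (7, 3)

-> sense(east)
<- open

-> push(east)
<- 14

-> move(east)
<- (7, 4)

-> sense(east)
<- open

-> push(east)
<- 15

-> move(east)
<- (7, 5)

-> sense(east)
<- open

-> push(east)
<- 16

-> move(east)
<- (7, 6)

-> sense(east)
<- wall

-> sense(south)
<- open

-> push(south)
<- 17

-> move(south)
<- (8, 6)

-> sense(east)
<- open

-> push(east)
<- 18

-> move(east)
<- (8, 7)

-> pop()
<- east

-> move(west)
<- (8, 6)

-> sense(west)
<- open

-> push(west)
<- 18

-> move(west)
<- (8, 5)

-> sense(west)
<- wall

-> pop()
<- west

-> move(east)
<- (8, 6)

-> pop()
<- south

-> move(north)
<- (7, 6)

-> sense(north)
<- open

-> push(north)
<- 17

-> move(north)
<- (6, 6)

-> sense(east)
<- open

-> push(east)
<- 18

-> move(east)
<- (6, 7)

-> sense(north)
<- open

-> push(north)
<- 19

-> move(north)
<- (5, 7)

-> sense(west)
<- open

-> push(west)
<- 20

-> move(west)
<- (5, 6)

-> sense(west)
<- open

-> push(west)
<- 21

-> move(west)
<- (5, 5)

-> sense(south)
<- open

-> push(south)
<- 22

-> move(south)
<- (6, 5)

-> pop()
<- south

-> move(north)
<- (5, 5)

-> pop()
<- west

-> move(east)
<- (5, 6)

-> pop()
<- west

-> move(east)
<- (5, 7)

-> pop()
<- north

-> move(south)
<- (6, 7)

-> pop()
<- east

-> move(west)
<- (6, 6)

-> pop()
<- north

-> move(south)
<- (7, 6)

-> pop()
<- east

-> move(west)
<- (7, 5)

-> pop()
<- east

-> move(west)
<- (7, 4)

-> pop()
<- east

-> move(west)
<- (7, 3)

-> sense(south)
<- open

-> push(south)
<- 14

-> move(south)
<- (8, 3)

-> sense(west)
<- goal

-> move(west)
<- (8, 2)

Answer: (8, 2)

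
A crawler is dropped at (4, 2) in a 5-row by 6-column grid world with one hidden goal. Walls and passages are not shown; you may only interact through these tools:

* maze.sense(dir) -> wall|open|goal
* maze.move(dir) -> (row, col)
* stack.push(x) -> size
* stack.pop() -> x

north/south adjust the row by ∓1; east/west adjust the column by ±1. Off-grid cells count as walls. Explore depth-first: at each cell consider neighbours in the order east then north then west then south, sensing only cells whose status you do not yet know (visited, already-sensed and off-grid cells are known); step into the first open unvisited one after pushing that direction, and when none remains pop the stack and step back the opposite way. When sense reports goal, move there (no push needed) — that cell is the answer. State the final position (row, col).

Act: maze.sense[dir=east]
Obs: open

Act: stack.push[x=east]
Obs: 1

Act: maze.move[dir=east]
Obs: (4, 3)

Act: maze.sense[dir=east]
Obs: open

Act: stack.push[x=east]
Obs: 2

Act: maze.move[dir=east]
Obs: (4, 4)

Act: maze.sense[dir=east]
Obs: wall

Act: maze.sense[dir=north]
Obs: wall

Act: stack.pop[]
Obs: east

Act: maze.move[dir=west]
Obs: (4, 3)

Act: maze.sense[dir=north]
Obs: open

Act: stack.push[x=north]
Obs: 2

Act: maze.move[dir=north]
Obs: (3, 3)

Act: maze.sense[dir=north]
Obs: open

Act: stack.push[x=north]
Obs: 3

Act: maze.move[dir=north]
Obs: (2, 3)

Act: maze.sense[dir=east]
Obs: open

Act: stack.push[x=east]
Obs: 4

Act: maze.move[dir=east]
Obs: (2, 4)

Act: maze.sense[dir=east]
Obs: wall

Act: maze.sense[dir=north]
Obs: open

Act: stack.push[x=north]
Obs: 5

Act: maze.move[dir=north]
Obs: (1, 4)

Act: maze.sense[dir=east]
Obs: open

Act: stack.push[x=east]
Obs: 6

Act: maze.move[dir=east]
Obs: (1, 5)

Act: maze.sense[dir=north]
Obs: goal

Act: maze.move[dir=north]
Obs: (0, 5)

Answer: (0, 5)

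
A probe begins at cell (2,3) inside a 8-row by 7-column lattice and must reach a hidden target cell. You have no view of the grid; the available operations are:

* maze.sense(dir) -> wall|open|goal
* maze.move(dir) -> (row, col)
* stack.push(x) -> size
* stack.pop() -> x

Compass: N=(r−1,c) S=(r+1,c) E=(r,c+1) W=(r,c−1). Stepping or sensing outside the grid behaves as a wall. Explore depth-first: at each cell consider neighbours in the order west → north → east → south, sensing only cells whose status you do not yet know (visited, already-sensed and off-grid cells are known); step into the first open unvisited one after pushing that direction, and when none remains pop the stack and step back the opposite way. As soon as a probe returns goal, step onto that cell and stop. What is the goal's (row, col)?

~$ sense dir=west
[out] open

~$ push x=west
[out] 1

~$ move dir=west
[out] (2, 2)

~$ sense dir=west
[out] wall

~$ sense dir=north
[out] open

~$ push x=north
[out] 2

~$ move dir=north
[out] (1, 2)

~$ sense dir=west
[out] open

~$ push x=west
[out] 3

~$ move dir=west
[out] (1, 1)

~$ sense dir=west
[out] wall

~$ sense dir=north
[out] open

~$ push x=north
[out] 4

~$ move dir=north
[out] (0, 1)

~$ sense dir=west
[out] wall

~$ sense dir=east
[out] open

~$ push x=east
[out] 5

~$ move dir=east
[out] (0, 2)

~$ sense dir=east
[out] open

~$ push x=east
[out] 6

~$ move dir=east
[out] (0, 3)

~$ sense dir=east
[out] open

~$ push x=east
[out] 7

~$ move dir=east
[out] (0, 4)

~$ sense dir=east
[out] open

~$ push x=east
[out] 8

~$ move dir=east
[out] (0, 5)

~$ sense dir=east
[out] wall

~$ sense dir=south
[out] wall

~$ pop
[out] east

~$ move dir=west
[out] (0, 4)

~$ sense dir=south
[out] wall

~$ pop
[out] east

~$ move dir=west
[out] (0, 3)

~$ sense dir=south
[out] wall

~$ pop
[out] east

~$ move dir=west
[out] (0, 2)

~$ pop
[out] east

~$ move dir=west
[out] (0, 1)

~$ pop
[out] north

~$ move dir=south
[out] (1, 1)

~$ pop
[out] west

~$ move dir=east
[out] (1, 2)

~$ pop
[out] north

~$ move dir=south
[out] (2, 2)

~$ sense dir=south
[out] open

~$ push x=south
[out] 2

~$ move dir=south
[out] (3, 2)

~$ sense dir=west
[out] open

~$ push x=west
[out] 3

~$ move dir=west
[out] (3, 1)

~$ sense dir=west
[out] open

~$ push x=west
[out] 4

~$ move dir=west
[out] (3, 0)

~$ sense dir=north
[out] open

~$ push x=north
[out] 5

~$ move dir=north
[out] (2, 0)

~$ pop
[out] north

~$ move dir=south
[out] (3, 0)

~$ sense dir=south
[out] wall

~$ pop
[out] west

~$ move dir=east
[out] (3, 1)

~$ sense dir=south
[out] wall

~$ pop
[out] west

~$ move dir=east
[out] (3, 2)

~$ sense dir=east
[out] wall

~$ sense dir=south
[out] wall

~$ pop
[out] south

~$ move dir=north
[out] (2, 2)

~$ pop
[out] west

~$ move dir=east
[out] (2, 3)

~$ sense dir=east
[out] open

~$ push x=east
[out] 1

~$ move dir=east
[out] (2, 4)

~$ sense dir=east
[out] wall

~$ sense dir=south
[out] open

~$ push x=south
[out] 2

~$ move dir=south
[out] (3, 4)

~$ sense dir=east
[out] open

~$ push x=east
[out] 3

~$ move dir=east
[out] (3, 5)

~$ sense dir=east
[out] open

~$ push x=east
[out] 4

~$ move dir=east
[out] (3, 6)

~$ sense dir=north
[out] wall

~$ sense dir=south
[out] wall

~$ pop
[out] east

~$ move dir=west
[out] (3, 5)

~$ sense dir=south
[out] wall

~$ pop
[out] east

~$ move dir=west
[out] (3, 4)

~$ sense dir=south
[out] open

~$ push x=south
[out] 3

~$ move dir=south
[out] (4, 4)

~$ sense dir=west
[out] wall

~$ sense dir=south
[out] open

~$ push x=south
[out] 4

~$ move dir=south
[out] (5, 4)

~$ sense dir=west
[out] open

~$ push x=west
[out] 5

~$ move dir=west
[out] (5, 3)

~$ sense dir=west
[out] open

~$ push x=west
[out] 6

~$ move dir=west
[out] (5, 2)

~$ sense dir=west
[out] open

~$ push x=west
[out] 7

~$ move dir=west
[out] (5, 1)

~$ sense dir=west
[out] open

~$ push x=west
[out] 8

~$ move dir=west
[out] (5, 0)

~$ sense dir=south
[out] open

~$ push x=south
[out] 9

~$ move dir=south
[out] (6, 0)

~$ sense dir=east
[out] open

~$ push x=east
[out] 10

~$ move dir=east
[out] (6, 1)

~$ sense dir=east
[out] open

~$ push x=east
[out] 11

~$ move dir=east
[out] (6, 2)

~$ sense dir=east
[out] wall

~$ sense dir=south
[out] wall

~$ pop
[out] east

~$ move dir=west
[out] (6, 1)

~$ sense dir=south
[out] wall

~$ pop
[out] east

~$ move dir=west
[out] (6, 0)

~$ sense dir=south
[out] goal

~$ move dir=south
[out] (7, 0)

Answer: (7, 0)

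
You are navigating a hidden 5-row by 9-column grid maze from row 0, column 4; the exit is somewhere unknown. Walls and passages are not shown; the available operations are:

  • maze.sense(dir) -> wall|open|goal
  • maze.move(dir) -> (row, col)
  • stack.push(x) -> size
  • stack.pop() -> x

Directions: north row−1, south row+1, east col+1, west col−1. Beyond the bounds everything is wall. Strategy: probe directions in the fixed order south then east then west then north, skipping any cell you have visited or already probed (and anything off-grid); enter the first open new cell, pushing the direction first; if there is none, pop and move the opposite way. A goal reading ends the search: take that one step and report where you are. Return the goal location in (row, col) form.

% maze.sense dir: south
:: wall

% maze.sense dir: east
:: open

% stack.push x: east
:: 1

% maze.move dir: east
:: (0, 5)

% maze.sense dir: south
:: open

% stack.push x: south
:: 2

% maze.move dir: south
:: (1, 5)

% maze.sense dir: south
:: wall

% maze.sense dir: east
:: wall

% stack.pop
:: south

% maze.move dir: north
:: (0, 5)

% maze.sense dir: east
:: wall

% stack.pop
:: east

% maze.move dir: west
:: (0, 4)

% maze.sense dir: west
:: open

% stack.push x: west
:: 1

% maze.move dir: west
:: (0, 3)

% maze.sense dir: south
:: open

% stack.push x: south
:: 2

% maze.move dir: south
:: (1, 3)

% maze.sense dir: south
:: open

% stack.push x: south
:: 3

% maze.move dir: south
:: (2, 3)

% maze.sense dir: south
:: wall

% maze.sense dir: east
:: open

% stack.push x: east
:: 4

% maze.move dir: east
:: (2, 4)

% maze.sense dir: south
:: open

% stack.push x: south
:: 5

% maze.move dir: south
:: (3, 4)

% maze.sense dir: south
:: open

% stack.push x: south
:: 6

% maze.move dir: south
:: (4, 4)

% maze.sense dir: east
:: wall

% maze.sense dir: west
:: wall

% stack.pop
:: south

% maze.move dir: north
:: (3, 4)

% maze.sense dir: east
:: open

% stack.push x: east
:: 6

% maze.move dir: east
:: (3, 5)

% maze.sense dir: east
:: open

% stack.push x: east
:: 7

% maze.move dir: east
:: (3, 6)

% maze.sense dir: south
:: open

% stack.push x: south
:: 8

% maze.move dir: south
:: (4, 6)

% maze.sense dir: east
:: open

% stack.push x: east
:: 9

% maze.move dir: east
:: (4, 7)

% maze.sense dir: east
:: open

% stack.push x: east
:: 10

% maze.move dir: east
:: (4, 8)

% maze.sense dir: north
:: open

% stack.push x: north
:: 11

% maze.move dir: north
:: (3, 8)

% maze.sense dir: west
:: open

% stack.push x: west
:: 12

% maze.move dir: west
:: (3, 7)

% maze.sense dir: north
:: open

% stack.push x: north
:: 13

% maze.move dir: north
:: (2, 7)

% maze.sense dir: east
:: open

% stack.push x: east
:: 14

% maze.move dir: east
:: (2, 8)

% maze.sense dir: north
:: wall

% stack.pop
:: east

% maze.move dir: west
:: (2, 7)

% maze.sense dir: west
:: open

% stack.push x: west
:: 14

% maze.move dir: west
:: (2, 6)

% stack.pop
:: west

% maze.move dir: east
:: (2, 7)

% maze.sense dir: north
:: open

% stack.push x: north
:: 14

% maze.move dir: north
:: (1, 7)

% maze.sense dir: north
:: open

% stack.push x: north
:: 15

% maze.move dir: north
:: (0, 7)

% maze.sense dir: east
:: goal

% maze.move dir: east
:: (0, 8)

Answer: (0, 8)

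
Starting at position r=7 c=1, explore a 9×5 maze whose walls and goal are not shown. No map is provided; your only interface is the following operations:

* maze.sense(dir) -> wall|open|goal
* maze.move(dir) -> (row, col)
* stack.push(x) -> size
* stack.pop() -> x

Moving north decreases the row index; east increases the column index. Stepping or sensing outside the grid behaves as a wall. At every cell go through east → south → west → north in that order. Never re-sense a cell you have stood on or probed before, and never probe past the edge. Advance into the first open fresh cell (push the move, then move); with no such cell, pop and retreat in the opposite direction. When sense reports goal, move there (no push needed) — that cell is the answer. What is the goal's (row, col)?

> maze.sense east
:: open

> stack.push east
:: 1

> maze.move east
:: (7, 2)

> maze.sense east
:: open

> stack.push east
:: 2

> maze.move east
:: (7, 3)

> maze.sense east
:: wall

> maze.sense south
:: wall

> maze.sense north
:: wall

> stack.pop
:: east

> maze.move west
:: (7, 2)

> maze.sense south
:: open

> stack.push south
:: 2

> maze.move south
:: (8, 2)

> maze.sense west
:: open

> stack.push west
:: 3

> maze.move west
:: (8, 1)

> maze.sense west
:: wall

> stack.pop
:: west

> maze.move east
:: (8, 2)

> stack.pop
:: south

> maze.move north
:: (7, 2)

> maze.sense north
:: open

> stack.push north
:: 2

> maze.move north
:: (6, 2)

> maze.sense west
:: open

> stack.push west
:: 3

> maze.move west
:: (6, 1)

> maze.sense west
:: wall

> maze.sense north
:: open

> stack.push north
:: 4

> maze.move north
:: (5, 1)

> maze.sense east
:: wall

> maze.sense west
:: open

> stack.push west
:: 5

> maze.move west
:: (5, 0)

> maze.sense north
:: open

> stack.push north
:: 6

> maze.move north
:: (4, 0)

> maze.sense east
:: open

> stack.push east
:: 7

> maze.move east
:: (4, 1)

> maze.sense east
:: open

> stack.push east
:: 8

> maze.move east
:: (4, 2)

> maze.sense east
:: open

> stack.push east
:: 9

> maze.move east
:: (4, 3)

> maze.sense east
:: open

> stack.push east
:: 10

> maze.move east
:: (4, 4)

> maze.sense south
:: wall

> maze.sense north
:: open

> stack.push north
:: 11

> maze.move north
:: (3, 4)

> maze.sense west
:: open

> stack.push west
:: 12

> maze.move west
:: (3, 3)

> maze.sense west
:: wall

> maze.sense north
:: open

> stack.push north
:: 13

> maze.move north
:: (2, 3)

> maze.sense east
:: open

> stack.push east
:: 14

> maze.move east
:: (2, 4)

> maze.sense north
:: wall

> stack.pop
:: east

> maze.move west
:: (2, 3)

> maze.sense west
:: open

> stack.push west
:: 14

> maze.move west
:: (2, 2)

> maze.sense west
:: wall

> maze.sense north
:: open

> stack.push north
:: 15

> maze.move north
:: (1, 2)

> maze.sense east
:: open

> stack.push east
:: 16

> maze.move east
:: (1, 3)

> maze.sense north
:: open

> stack.push north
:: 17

> maze.move north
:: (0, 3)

> maze.sense east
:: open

> stack.push east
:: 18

> maze.move east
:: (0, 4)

> stack.pop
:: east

> maze.move west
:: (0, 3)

> maze.sense west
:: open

> stack.push west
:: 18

> maze.move west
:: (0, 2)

> maze.sense west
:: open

> stack.push west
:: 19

> maze.move west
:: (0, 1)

> maze.sense south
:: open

> stack.push south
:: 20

> maze.move south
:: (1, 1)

> maze.sense west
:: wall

> stack.pop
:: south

> maze.move north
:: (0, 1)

> maze.sense west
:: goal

> maze.move west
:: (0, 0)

Answer: (0, 0)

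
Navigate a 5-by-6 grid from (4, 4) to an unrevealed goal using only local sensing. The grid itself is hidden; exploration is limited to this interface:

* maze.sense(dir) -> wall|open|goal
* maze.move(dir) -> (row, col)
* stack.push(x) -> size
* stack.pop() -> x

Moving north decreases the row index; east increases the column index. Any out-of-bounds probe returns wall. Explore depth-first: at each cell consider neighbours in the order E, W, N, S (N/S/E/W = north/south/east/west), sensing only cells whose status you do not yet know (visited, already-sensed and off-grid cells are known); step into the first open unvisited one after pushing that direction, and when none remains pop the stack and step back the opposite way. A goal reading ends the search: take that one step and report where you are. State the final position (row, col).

Step: maze.sense[dir: east]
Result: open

Step: stack.push[x: east]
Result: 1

Step: maze.move[dir: east]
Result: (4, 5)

Step: maze.sense[dir: north]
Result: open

Step: stack.push[x: north]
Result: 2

Step: maze.move[dir: north]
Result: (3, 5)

Step: maze.sense[dir: west]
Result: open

Step: stack.push[x: west]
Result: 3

Step: maze.move[dir: west]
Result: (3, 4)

Step: maze.sense[dir: west]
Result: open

Step: stack.push[x: west]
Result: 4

Step: maze.move[dir: west]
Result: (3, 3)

Step: maze.sense[dir: west]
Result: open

Step: stack.push[x: west]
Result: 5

Step: maze.move[dir: west]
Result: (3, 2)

Step: maze.sense[dir: west]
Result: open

Step: stack.push[x: west]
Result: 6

Step: maze.move[dir: west]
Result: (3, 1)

Step: maze.sense[dir: west]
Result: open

Step: stack.push[x: west]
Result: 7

Step: maze.move[dir: west]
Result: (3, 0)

Step: maze.sense[dir: north]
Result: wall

Step: maze.sense[dir: south]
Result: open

Step: stack.push[x: south]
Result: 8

Step: maze.move[dir: south]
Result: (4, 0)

Step: maze.sense[dir: east]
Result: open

Step: stack.push[x: east]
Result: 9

Step: maze.move[dir: east]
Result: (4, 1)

Step: maze.sense[dir: east]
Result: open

Step: stack.push[x: east]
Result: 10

Step: maze.move[dir: east]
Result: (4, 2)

Step: maze.sense[dir: east]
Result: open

Step: stack.push[x: east]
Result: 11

Step: maze.move[dir: east]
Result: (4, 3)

Step: stack.pop[]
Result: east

Step: maze.move[dir: west]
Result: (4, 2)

Step: stack.pop[]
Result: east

Step: maze.move[dir: west]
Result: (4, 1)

Step: stack.pop[]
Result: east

Step: maze.move[dir: west]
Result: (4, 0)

Step: stack.pop[]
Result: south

Step: maze.move[dir: north]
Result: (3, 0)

Step: stack.pop[]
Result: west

Step: maze.move[dir: east]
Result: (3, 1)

Step: maze.sense[dir: north]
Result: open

Step: stack.push[x: north]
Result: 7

Step: maze.move[dir: north]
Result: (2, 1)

Step: maze.sense[dir: east]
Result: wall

Step: maze.sense[dir: north]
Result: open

Step: stack.push[x: north]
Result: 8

Step: maze.move[dir: north]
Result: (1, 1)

Step: maze.sense[dir: east]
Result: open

Step: stack.push[x: east]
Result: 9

Step: maze.move[dir: east]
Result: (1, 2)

Step: maze.sense[dir: east]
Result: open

Step: stack.push[x: east]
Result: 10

Step: maze.move[dir: east]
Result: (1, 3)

Step: maze.sense[dir: east]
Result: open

Step: stack.push[x: east]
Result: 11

Step: maze.move[dir: east]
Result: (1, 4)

Step: maze.sense[dir: east]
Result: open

Step: stack.push[x: east]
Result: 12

Step: maze.move[dir: east]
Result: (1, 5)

Step: maze.sense[dir: north]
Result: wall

Step: maze.sense[dir: south]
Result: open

Step: stack.push[x: south]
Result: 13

Step: maze.move[dir: south]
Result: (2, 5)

Step: maze.sense[dir: west]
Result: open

Step: stack.push[x: west]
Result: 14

Step: maze.move[dir: west]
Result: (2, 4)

Step: maze.sense[dir: west]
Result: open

Step: stack.push[x: west]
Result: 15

Step: maze.move[dir: west]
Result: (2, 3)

Step: stack.pop[]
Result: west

Step: maze.move[dir: east]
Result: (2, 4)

Step: stack.pop[]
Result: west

Step: maze.move[dir: east]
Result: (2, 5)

Step: stack.pop[]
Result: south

Step: maze.move[dir: north]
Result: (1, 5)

Step: stack.pop[]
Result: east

Step: maze.move[dir: west]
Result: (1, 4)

Step: maze.sense[dir: north]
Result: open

Step: stack.push[x: north]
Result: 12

Step: maze.move[dir: north]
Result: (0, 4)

Step: maze.sense[dir: west]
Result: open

Step: stack.push[x: west]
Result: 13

Step: maze.move[dir: west]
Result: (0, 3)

Step: maze.sense[dir: west]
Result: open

Step: stack.push[x: west]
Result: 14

Step: maze.move[dir: west]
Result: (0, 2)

Step: maze.sense[dir: west]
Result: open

Step: stack.push[x: west]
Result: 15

Step: maze.move[dir: west]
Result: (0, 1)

Step: maze.sense[dir: west]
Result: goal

Step: maze.move[dir: west]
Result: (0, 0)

Answer: (0, 0)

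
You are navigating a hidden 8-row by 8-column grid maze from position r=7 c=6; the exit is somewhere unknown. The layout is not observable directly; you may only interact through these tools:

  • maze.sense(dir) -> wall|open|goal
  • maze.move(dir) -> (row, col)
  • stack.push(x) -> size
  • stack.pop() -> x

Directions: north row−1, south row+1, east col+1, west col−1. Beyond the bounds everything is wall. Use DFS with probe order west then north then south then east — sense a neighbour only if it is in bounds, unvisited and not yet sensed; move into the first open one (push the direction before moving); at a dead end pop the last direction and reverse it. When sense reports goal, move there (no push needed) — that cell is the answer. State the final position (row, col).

% sense dir→west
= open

% push x→west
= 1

% move dir→west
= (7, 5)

% sense dir→west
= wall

% sense dir→north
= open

% push x→north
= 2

% move dir→north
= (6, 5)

% sense dir→west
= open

% push x→west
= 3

% move dir→west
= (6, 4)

% sense dir→west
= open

% push x→west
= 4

% move dir→west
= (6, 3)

% sense dir→west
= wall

% sense dir→north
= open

% push x→north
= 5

% move dir→north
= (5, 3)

% sense dir→west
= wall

% sense dir→north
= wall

% sense dir→east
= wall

% pop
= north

% move dir→south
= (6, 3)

% sense dir→south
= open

% push x→south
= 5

% move dir→south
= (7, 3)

% sense dir→west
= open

% push x→west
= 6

% move dir→west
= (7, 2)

% sense dir→west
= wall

% pop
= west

% move dir→east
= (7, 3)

% pop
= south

% move dir→north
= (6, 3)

% pop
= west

% move dir→east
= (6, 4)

% pop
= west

% move dir→east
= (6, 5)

% sense dir→north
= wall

% sense dir→east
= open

% push x→east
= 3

% move dir→east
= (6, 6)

% sense dir→north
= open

% push x→north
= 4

% move dir→north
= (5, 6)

% sense dir→north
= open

% push x→north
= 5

% move dir→north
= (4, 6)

% sense dir→west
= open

% push x→west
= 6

% move dir→west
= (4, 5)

% sense dir→west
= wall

% sense dir→north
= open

% push x→north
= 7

% move dir→north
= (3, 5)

% sense dir→west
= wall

% sense dir→north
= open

% push x→north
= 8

% move dir→north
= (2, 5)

% sense dir→west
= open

% push x→west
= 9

% move dir→west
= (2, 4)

% sense dir→west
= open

% push x→west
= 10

% move dir→west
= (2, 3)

% sense dir→west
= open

% push x→west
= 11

% move dir→west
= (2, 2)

% sense dir→west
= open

% push x→west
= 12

% move dir→west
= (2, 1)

% sense dir→west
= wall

% sense dir→north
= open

% push x→north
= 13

% move dir→north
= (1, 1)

% sense dir→west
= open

% push x→west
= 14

% move dir→west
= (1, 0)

% sense dir→north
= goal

% move dir→north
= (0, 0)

Answer: (0, 0)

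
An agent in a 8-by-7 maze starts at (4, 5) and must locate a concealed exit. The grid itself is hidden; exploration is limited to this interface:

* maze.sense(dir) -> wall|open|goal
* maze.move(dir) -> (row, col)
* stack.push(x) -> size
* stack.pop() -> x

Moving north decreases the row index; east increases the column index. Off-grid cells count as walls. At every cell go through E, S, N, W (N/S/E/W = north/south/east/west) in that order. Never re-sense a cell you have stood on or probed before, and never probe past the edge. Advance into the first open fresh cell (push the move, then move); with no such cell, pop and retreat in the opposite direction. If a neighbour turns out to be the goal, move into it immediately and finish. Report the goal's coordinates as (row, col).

==> maze.sense(dir→east)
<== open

==> stack.push(x→east)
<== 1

==> maze.move(dir→east)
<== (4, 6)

==> maze.sense(dir→south)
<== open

==> stack.push(x→south)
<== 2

==> maze.move(dir→south)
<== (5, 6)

==> maze.sense(dir→south)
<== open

==> stack.push(x→south)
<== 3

==> maze.move(dir→south)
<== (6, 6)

==> maze.sense(dir→south)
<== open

==> stack.push(x→south)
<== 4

==> maze.move(dir→south)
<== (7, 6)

==> maze.sense(dir→west)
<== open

==> stack.push(x→west)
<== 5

==> maze.move(dir→west)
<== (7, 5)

==> maze.sense(dir→north)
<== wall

==> maze.sense(dir→west)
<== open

==> stack.push(x→west)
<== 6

==> maze.move(dir→west)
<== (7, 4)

==> maze.sense(dir→north)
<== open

==> stack.push(x→north)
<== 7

==> maze.move(dir→north)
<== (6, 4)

==> maze.sense(dir→north)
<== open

==> stack.push(x→north)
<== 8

==> maze.move(dir→north)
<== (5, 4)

==> maze.sense(dir→east)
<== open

==> stack.push(x→east)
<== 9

==> maze.move(dir→east)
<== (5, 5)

==> stack.pop()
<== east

==> maze.move(dir→west)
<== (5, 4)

==> maze.sense(dir→north)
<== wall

==> maze.sense(dir→west)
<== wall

==> stack.pop()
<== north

==> maze.move(dir→south)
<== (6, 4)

==> maze.sense(dir→west)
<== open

==> stack.push(x→west)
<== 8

==> maze.move(dir→west)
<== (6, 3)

==> maze.sense(dir→south)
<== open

==> stack.push(x→south)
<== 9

==> maze.move(dir→south)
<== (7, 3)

==> maze.sense(dir→west)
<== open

==> stack.push(x→west)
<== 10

==> maze.move(dir→west)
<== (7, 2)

==> maze.sense(dir→north)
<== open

==> stack.push(x→north)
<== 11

==> maze.move(dir→north)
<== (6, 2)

==> maze.sense(dir→north)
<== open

==> stack.push(x→north)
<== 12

==> maze.move(dir→north)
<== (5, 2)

==> maze.sense(dir→north)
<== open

==> stack.push(x→north)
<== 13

==> maze.move(dir→north)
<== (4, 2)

==> maze.sense(dir→east)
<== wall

==> maze.sense(dir→north)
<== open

==> stack.push(x→north)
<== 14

==> maze.move(dir→north)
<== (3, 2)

==> maze.sense(dir→east)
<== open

==> stack.push(x→east)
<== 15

==> maze.move(dir→east)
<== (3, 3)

==> maze.sense(dir→east)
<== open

==> stack.push(x→east)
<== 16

==> maze.move(dir→east)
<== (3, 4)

==> maze.sense(dir→east)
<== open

==> stack.push(x→east)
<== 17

==> maze.move(dir→east)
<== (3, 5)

==> maze.sense(dir→east)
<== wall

==> maze.sense(dir→north)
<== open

==> stack.push(x→north)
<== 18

==> maze.move(dir→north)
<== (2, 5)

==> maze.sense(dir→east)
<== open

==> stack.push(x→east)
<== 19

==> maze.move(dir→east)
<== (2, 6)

==> maze.sense(dir→north)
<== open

==> stack.push(x→north)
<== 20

==> maze.move(dir→north)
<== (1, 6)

==> maze.sense(dir→north)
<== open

==> stack.push(x→north)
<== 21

==> maze.move(dir→north)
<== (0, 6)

==> maze.sense(dir→west)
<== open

==> stack.push(x→west)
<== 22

==> maze.move(dir→west)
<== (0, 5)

==> maze.sense(dir→south)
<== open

==> stack.push(x→south)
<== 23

==> maze.move(dir→south)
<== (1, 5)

==> maze.sense(dir→west)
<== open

==> stack.push(x→west)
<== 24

==> maze.move(dir→west)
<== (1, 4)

==> maze.sense(dir→south)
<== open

==> stack.push(x→south)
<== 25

==> maze.move(dir→south)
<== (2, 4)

==> maze.sense(dir→west)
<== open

==> stack.push(x→west)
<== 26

==> maze.move(dir→west)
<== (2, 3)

==> maze.sense(dir→north)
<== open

==> stack.push(x→north)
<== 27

==> maze.move(dir→north)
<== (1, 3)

==> maze.sense(dir→north)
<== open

==> stack.push(x→north)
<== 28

==> maze.move(dir→north)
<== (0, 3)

==> maze.sense(dir→east)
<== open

==> stack.push(x→east)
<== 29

==> maze.move(dir→east)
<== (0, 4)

==> stack.pop()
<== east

==> maze.move(dir→west)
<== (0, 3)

==> maze.sense(dir→west)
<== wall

==> stack.pop()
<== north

==> maze.move(dir→south)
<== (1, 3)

==> maze.sense(dir→west)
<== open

==> stack.push(x→west)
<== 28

==> maze.move(dir→west)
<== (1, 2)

==> maze.sense(dir→south)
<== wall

==> maze.sense(dir→west)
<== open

==> stack.push(x→west)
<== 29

==> maze.move(dir→west)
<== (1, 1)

==> maze.sense(dir→south)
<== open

==> stack.push(x→south)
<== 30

==> maze.move(dir→south)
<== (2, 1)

==> maze.sense(dir→south)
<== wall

==> maze.sense(dir→west)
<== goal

==> maze.move(dir→west)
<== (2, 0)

Answer: (2, 0)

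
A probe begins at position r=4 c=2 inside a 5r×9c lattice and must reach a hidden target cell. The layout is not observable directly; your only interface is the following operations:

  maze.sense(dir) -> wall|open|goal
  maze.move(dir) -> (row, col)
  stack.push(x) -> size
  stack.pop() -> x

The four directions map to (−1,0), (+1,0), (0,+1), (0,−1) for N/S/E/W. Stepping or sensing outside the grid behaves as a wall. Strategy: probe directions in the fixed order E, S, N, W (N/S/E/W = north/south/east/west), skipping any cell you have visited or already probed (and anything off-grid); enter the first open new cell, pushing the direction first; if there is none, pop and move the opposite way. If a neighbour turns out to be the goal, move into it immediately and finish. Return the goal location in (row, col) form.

I invoke maze.sense using dir: east, and see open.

I invoke stack.push using x: east, and observe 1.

Using maze.move using dir: east, — result: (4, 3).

I invoke maze.sense using dir: east, giving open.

Using stack.push using x: east, yielding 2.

Invoking maze.move using dir: east, — result: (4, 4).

I call maze.sense using dir: east, and get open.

Next I call stack.push using x: east, giving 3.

I invoke maze.move using dir: east, yielding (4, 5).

Next I call maze.sense using dir: east, → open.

I try stack.push using x: east, and observe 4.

Then maze.move using dir: east, — result: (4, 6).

I run maze.sense using dir: east, yielding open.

I call stack.push using x: east, giving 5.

I call maze.move using dir: east, giving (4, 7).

Invoking maze.sense using dir: east, giving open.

I try stack.push using x: east, : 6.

I run maze.move using dir: east, giving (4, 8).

Next I call maze.sense using dir: north, and observe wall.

Then stack.pop(), which returns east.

Using maze.move using dir: west, giving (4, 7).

Then maze.sense using dir: north, : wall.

I invoke stack.pop, and see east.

Next I call maze.move using dir: west, and get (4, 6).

I run maze.sense using dir: north, and observe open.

I run stack.push using x: north, which returns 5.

Using maze.move using dir: north, and observe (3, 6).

Then maze.sense using dir: north, and observe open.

Now I run stack.push using x: north, and see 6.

I call maze.move using dir: north, giving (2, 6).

Next I call maze.sense using dir: east, — result: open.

Now I run stack.push using x: east, which returns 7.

Next I call maze.move using dir: east, giving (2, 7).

Calling maze.sense using dir: east, giving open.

I try stack.push using x: east, : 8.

I invoke maze.move using dir: east, → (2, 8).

Using maze.sense using dir: north, : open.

I invoke stack.push using x: north, yielding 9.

Invoking maze.move using dir: north, and observe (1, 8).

Then maze.sense using dir: north, and observe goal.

I invoke maze.move using dir: north, yielding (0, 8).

Answer: (0, 8)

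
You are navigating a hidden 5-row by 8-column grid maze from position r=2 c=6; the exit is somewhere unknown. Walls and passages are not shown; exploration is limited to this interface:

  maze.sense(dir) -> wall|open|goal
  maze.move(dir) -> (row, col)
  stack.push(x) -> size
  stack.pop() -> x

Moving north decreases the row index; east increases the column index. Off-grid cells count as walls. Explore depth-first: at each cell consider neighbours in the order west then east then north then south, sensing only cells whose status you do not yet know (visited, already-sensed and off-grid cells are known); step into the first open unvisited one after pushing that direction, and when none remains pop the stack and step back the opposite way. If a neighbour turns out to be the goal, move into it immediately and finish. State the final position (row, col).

Action: maze.sense[dir='west']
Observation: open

Action: stack.push[x='west']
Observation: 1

Action: maze.move[dir='west']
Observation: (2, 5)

Action: maze.sense[dir='west']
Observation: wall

Action: maze.sense[dir='north']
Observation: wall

Action: maze.sense[dir='south']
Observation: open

Action: stack.push[x='south']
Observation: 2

Action: maze.move[dir='south']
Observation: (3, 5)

Action: maze.sense[dir='west']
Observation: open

Action: stack.push[x='west']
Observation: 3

Action: maze.move[dir='west']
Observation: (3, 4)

Action: maze.sense[dir='west']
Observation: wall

Action: maze.sense[dir='south']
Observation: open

Action: stack.push[x='south']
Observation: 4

Action: maze.move[dir='south']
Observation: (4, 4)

Action: maze.sense[dir='west']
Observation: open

Action: stack.push[x='west']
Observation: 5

Action: maze.move[dir='west']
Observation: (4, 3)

Action: maze.sense[dir='west']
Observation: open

Action: stack.push[x='west']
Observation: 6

Action: maze.move[dir='west']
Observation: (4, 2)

Action: maze.sense[dir='west']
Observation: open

Action: stack.push[x='west']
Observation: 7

Action: maze.move[dir='west']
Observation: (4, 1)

Action: maze.sense[dir='west']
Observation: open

Action: stack.push[x='west']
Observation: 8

Action: maze.move[dir='west']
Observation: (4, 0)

Action: maze.sense[dir='north']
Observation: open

Action: stack.push[x='north']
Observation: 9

Action: maze.move[dir='north']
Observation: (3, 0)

Action: maze.sense[dir='east']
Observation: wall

Action: maze.sense[dir='north']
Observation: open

Action: stack.push[x='north']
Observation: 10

Action: maze.move[dir='north']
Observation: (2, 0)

Action: maze.sense[dir='east']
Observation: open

Action: stack.push[x='east']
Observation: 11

Action: maze.move[dir='east']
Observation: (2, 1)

Action: maze.sense[dir='east']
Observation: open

Action: stack.push[x='east']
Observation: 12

Action: maze.move[dir='east']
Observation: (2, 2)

Action: maze.sense[dir='east']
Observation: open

Action: stack.push[x='east']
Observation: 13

Action: maze.move[dir='east']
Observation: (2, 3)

Action: maze.sense[dir='north']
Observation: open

Action: stack.push[x='north']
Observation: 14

Action: maze.move[dir='north']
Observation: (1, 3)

Action: maze.sense[dir='west']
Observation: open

Action: stack.push[x='west']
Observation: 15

Action: maze.move[dir='west']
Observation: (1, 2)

Action: maze.sense[dir='west']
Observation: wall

Action: maze.sense[dir='north']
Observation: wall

Action: stack.pop[]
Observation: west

Action: maze.move[dir='east']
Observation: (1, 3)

Action: maze.sense[dir='east']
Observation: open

Action: stack.push[x='east']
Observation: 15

Action: maze.move[dir='east']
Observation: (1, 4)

Action: maze.sense[dir='north']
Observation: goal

Action: maze.move[dir='north']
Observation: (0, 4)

Answer: (0, 4)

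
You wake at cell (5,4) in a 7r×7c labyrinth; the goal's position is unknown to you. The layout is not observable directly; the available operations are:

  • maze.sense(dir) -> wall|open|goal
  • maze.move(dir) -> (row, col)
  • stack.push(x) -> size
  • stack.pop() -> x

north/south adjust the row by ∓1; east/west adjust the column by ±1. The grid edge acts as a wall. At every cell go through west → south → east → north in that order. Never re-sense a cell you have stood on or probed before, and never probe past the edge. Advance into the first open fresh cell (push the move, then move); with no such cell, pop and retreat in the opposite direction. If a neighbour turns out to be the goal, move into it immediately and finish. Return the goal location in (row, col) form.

>>> sense west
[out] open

>>> push west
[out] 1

>>> move west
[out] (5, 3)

>>> sense west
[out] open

>>> push west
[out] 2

>>> move west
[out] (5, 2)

>>> sense west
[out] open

>>> push west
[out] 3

>>> move west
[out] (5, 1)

>>> sense west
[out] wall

>>> sense south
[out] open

>>> push south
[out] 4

>>> move south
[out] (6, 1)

>>> sense west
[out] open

>>> push west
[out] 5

>>> move west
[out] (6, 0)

>>> pop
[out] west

>>> move east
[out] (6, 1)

>>> sense east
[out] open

>>> push east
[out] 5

>>> move east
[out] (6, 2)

>>> sense east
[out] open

>>> push east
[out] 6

>>> move east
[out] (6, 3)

>>> sense east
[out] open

>>> push east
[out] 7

>>> move east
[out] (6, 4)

>>> sense east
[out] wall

>>> pop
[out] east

>>> move west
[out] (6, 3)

>>> pop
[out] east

>>> move west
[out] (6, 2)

>>> pop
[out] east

>>> move west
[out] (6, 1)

>>> pop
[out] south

>>> move north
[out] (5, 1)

>>> sense north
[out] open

>>> push north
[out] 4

>>> move north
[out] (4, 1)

>>> sense west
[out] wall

>>> sense east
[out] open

>>> push east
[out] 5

>>> move east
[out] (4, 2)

>>> sense east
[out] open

>>> push east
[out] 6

>>> move east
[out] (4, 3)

>>> sense east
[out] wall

>>> sense north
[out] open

>>> push north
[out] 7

>>> move north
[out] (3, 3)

>>> sense west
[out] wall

>>> sense east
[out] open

>>> push east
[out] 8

>>> move east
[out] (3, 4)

>>> sense east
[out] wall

>>> sense north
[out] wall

>>> pop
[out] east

>>> move west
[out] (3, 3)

>>> sense north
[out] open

>>> push north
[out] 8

>>> move north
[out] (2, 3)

>>> sense west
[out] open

>>> push west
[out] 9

>>> move west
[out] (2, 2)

>>> sense west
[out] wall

>>> sense north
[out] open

>>> push north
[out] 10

>>> move north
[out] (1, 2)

>>> sense west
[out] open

>>> push west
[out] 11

>>> move west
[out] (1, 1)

>>> sense west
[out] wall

>>> sense north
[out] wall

>>> pop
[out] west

>>> move east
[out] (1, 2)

>>> sense east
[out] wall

>>> sense north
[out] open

>>> push north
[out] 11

>>> move north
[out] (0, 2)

>>> sense east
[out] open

>>> push east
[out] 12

>>> move east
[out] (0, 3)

>>> sense east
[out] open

>>> push east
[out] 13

>>> move east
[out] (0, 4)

>>> sense south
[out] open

>>> push south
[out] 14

>>> move south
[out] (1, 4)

>>> sense east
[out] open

>>> push east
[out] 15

>>> move east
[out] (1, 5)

>>> sense south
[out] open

>>> push south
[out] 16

>>> move south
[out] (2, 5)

>>> sense east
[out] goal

>>> move east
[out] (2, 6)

Answer: (2, 6)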